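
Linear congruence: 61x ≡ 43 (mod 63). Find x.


GCD(61, 63) = 1, unique solution
a^(-1) mod 63 = 31
x = 31 * 43 mod 63 = 10

x ≡ 10 (mod 63)


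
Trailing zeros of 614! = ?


floor(614/5) = 122
floor(614/25) = 24
floor(614/125) = 4
Total = 150

150 trailing zeros


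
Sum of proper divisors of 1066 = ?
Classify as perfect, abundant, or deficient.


Proper divisors: 1, 2, 13, 26, 41, 82, 533
Sum = 1 + 2 + 13 + 26 + 41 + 82 + 533 = 698
698 < 1066 → deficient

s(1066) = 698 (deficient)


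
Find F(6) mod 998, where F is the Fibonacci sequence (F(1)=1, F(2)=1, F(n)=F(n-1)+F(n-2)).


F(k) mod 998 for k=1..6:
1, 1, 2, 3, 5, 8
F(6) mod 998 = 8


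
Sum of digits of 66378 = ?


6 + 6 + 3 + 7 + 8 = 30


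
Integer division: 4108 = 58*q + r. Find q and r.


4108 = 58 * 70 + 48
Check: 4060 + 48 = 4108

q = 70, r = 48


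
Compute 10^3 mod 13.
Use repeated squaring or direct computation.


10^1 mod 13 = 10
10^2 mod 13 = 9
10^3 mod 13 = 12


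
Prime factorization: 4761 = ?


4761 / 3 = 1587
1587 / 3 = 529
529 / 23 = 23
23 / 23 = 1
4761 = 3^2 × 23^2


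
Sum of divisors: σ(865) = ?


Divisors of 865: 1, 5, 173, 865
Sum = 1 + 5 + 173 + 865 = 1044

σ(865) = 1044


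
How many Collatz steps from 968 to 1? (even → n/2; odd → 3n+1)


968 → 484 → 242 → 121 → 364 → 182 → 91 → 274 → 137 → 412 → 206 → 103 → 310 → 155 → 466 → 233 → 700 → 350 → 175 → 526 → 263 → 790 → 395 → 1186 → 593 → 1780 → 890 → 445 → 1336 → 668 → 334 → 167 → 502 → 251 → 754 → 377 → 1132 → 566 → 283 → 850 → 425 → 1276 → 638 → 319 → 958 → 479 → 1438 → 719 → 2158 → 1079 → 3238 → 1619 → 4858 → 2429 → 7288 → 3644 → 1822 → 911 → 2734 → 1367 → 4102 → 2051 → 6154 → 3077 → 9232 → 4616 → 2308 → 1154 → 577 → 1732 → 866 → 433 → 1300 → 650 → 325 → 976 → 488 → 244 → 122 → 61 → 184 → 92 → 46 → 23 → 70 → 35 → 106 → 53 → 160 → 80 → 40 → 20 → 10 → 5 → 16 → 8 → 4 → 2 → 1
Total steps = 98

98 steps


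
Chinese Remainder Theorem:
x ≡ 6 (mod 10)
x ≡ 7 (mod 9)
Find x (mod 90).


M = 10*9 = 90
M1 = M/10 = 9, M2 = M/9 = 10
M1^(-1) mod 10 = 9, M2^(-1) mod 9 = 1
x = 6*9*9 + 7*10*1 = 556
556 mod 90 = 16
Check: 16 mod 10 = 6 ✓, 16 mod 9 = 7 ✓

x ≡ 16 (mod 90)


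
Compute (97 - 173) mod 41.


97 - 173 = -76
-76 mod 41 = 6


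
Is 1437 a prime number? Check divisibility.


1437 / 3 = 479 (exact division)
1437 is NOT prime.

No, 1437 is not prime


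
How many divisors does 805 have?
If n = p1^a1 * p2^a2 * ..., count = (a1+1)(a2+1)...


805 = 5^1 × 7^1 × 23^1
d(805) = (1+1) × (1+1) × (1+1) = 8

8 divisors


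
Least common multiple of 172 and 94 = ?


GCD(172, 94) = 2
LCM = 172*94/2 = 16168/2 = 8084

LCM = 8084


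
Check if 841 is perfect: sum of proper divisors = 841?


Proper divisors of 841: 1, 29
Sum = 1 + 29 = 30

No, 841 is not perfect (30 ≠ 841)


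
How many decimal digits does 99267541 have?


99267541 has 8 digits in base 10
floor(log10(99267541)) + 1 = floor(7.9968) + 1 = 8

8 digits (base 10)


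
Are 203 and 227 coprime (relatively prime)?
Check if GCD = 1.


Euclidean algorithm:
227 = 1 * 203 + 24
203 = 8 * 24 + 11
24 = 2 * 11 + 2
11 = 5 * 2 + 1
2 = 2 * 1 + 0
GCD(203, 227) = 1

Yes, coprime (GCD = 1)


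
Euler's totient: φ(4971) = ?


4971 = 3 × 1657
Prime factors: 3, 1657
φ(4971) = 4971 × (1-1/3) × (1-1/1657)
= 4971 × 2/3 × 1656/1657 = 3312

φ(4971) = 3312


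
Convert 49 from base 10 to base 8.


49 (base 10) = 49 (decimal)
49 (decimal) = 61 (base 8)


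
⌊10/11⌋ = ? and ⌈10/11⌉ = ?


10/11 = 0.9091
floor = 0
ceil = 1

floor = 0, ceil = 1


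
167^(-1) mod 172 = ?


Use the extended Euclidean algorithm on (172, 167); each row r = 172*s + 167*t:
r=172, s=1, t=0
r=167, s=0, t=1
q=1: r=5, s=1, t=-1   [172*(1) + 167*(-1) = 5]
q=33: r=2, s=-33, t=34   [172*(-33) + 167*(34) = 2]
q=2: r=1, s=67, t=-69   [172*(67) + 167*(-69) = 1]
q=2: r=0, s=-167, t=172   [172*(-167) + 167*(172) = 0]
GCD = 1 with t = -69, so 167*(-69) ≡ 1 (mod 172)
Inverse = -69 mod 172 = 103
Check: 167 * 103 = 17201 ≡ 1 (mod 172)

167^(-1) ≡ 103 (mod 172)


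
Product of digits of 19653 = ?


1 × 9 × 6 × 5 × 3 = 810


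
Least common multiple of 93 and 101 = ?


GCD(93, 101) = 1
LCM = 93*101/1 = 9393/1 = 9393

LCM = 9393


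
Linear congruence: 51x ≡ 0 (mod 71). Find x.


GCD(51, 71) = 1, unique solution
a^(-1) mod 71 = 39
x = 39 * 0 mod 71 = 0

x ≡ 0 (mod 71)


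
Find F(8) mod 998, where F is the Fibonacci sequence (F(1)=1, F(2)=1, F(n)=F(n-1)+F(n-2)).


F(k) mod 998 for k=1..8:
1, 1, 2, 3, 5, 8, 13, 21
F(8) mod 998 = 21


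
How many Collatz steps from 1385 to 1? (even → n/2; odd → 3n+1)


1385 → 4156 → 2078 → 1039 → 3118 → 1559 → 4678 → 2339 → 7018 → 3509 → 10528 → 5264 → 2632 → 1316 → 658 → 329 → 988 → 494 → 247 → 742 → 371 → 1114 → 557 → 1672 → 836 → 418 → 209 → 628 → 314 → 157 → 472 → 236 → 118 → 59 → 178 → 89 → 268 → 134 → 67 → 202 → 101 → 304 → 152 → 76 → 38 → 19 → 58 → 29 → 88 → 44 → 22 → 11 → 34 → 17 → 52 → 26 → 13 → 40 → 20 → 10 → 5 → 16 → 8 → 4 → 2 → 1
Total steps = 65

65 steps


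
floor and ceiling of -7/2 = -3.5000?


-7/2 = -3.5000
floor = -4
ceil = -3

floor = -4, ceil = -3


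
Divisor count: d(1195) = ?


1195 = 5^1 × 239^1
d(1195) = (1+1) × (1+1) = 4

4 divisors


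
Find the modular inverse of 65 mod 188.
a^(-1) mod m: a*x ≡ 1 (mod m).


Use the extended Euclidean algorithm on (188, 65); each row r = 188*s + 65*t:
r=188, s=1, t=0
r=65, s=0, t=1
q=2: r=58, s=1, t=-2   [188*(1) + 65*(-2) = 58]
q=1: r=7, s=-1, t=3   [188*(-1) + 65*(3) = 7]
q=8: r=2, s=9, t=-26   [188*(9) + 65*(-26) = 2]
q=3: r=1, s=-28, t=81   [188*(-28) + 65*(81) = 1]
q=2: r=0, s=65, t=-188   [188*(65) + 65*(-188) = 0]
GCD = 1 with t = 81, so 65*(81) ≡ 1 (mod 188)
Inverse = 81 mod 188 = 81
Check: 65 * 81 = 5265 ≡ 1 (mod 188)

65^(-1) ≡ 81 (mod 188)


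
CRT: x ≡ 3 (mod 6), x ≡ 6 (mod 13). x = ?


M = 6*13 = 78
M1 = M/6 = 13, M2 = M/13 = 6
M1^(-1) mod 6 = 1, M2^(-1) mod 13 = 11
x = 3*13*1 + 6*6*11 = 435
435 mod 78 = 45
Check: 45 mod 6 = 3 ✓, 45 mod 13 = 6 ✓

x ≡ 45 (mod 78)


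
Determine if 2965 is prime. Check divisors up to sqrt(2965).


2965 / 5 = 593 (exact division)
2965 is NOT prime.

No, 2965 is not prime


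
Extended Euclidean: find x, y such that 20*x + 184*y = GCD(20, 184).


Tabular extended Euclidean (each row: r = 20*s + 184*t):
r=20, s=1, t=0
r=184, s=0, t=1
q=0: r=20, s=1, t=0   [20*(1) + 184*(0) = 20]
q=9: r=4, s=-9, t=1   [20*(-9) + 184*(1) = 4]
q=5: r=0, s=46, t=-5   [20*(46) + 184*(-5) = 0]
GCD = 4; from the row with r=4: x=-9, y=1
Check: 20*(-9) + 184*(1) = -180 + 184 = 4

GCD = 4, x = -9, y = 1


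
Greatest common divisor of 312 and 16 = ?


312 = 19 * 16 + 8
16 = 2 * 8 + 0
GCD = 8


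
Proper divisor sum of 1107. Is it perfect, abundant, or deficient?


Proper divisors: 1, 3, 9, 27, 41, 123, 369
Sum = 1 + 3 + 9 + 27 + 41 + 123 + 369 = 573
573 < 1107 → deficient

s(1107) = 573 (deficient)


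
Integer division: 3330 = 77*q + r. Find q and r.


3330 = 77 * 43 + 19
Check: 3311 + 19 = 3330

q = 43, r = 19


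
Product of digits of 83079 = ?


8 × 3 × 0 × 7 × 9 = 0


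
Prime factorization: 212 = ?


212 / 2 = 106
106 / 2 = 53
53 / 53 = 1
212 = 2^2 × 53


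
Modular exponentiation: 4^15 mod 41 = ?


4^1 mod 41 = 4
4^2 mod 41 = 16
4^3 mod 41 = 23
4^4 mod 41 = 10
4^5 mod 41 = 40
4^6 mod 41 = 37
4^7 mod 41 = 25
4^8 mod 41 = 18
4^9 mod 41 = 31
4^10 mod 41 = 1
4^11 mod 41 = 4
4^12 mod 41 = 16
4^13 mod 41 = 23
4^14 mod 41 = 10
4^15 mod 41 = 40


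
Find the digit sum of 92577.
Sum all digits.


9 + 2 + 5 + 7 + 7 = 30


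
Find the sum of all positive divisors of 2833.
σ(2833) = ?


Divisors of 2833: 1, 2833
Sum = 1 + 2833 = 2834

σ(2833) = 2834


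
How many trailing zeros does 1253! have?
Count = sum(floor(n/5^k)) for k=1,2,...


floor(1253/5) = 250
floor(1253/25) = 50
floor(1253/125) = 10
floor(1253/625) = 2
Total = 312

312 trailing zeros


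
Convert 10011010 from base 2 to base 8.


10011010 (base 2) = 154 (decimal)
154 (decimal) = 232 (base 8)


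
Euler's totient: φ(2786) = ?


2786 = 2 × 7 × 199
Prime factors: 2, 7, 199
φ(2786) = 2786 × (1-1/2) × (1-1/7) × (1-1/199)
= 2786 × 1/2 × 6/7 × 198/199 = 1188

φ(2786) = 1188


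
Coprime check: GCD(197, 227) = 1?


Euclidean algorithm:
227 = 1 * 197 + 30
197 = 6 * 30 + 17
30 = 1 * 17 + 13
17 = 1 * 13 + 4
13 = 3 * 4 + 1
4 = 4 * 1 + 0
GCD(197, 227) = 1

Yes, coprime (GCD = 1)


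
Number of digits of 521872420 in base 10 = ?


521872420 has 9 digits in base 10
floor(log10(521872420)) + 1 = floor(8.7176) + 1 = 9

9 digits (base 10)


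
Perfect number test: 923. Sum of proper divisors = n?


Proper divisors of 923: 1, 13, 71
Sum = 1 + 13 + 71 = 85

No, 923 is not perfect (85 ≠ 923)


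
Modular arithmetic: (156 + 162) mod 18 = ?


156 + 162 = 318
318 mod 18 = 12


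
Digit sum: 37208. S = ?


3 + 7 + 2 + 0 + 8 = 20


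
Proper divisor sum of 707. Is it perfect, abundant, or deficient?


Proper divisors: 1, 7, 101
Sum = 1 + 7 + 101 = 109
109 < 707 → deficient

s(707) = 109 (deficient)


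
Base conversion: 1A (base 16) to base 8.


1A (base 16) = 26 (decimal)
26 (decimal) = 32 (base 8)


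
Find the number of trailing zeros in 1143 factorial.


floor(1143/5) = 228
floor(1143/25) = 45
floor(1143/125) = 9
floor(1143/625) = 1
Total = 283

283 trailing zeros


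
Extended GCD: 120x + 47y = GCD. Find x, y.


Tabular extended Euclidean (each row: r = 120*s + 47*t):
r=120, s=1, t=0
r=47, s=0, t=1
q=2: r=26, s=1, t=-2   [120*(1) + 47*(-2) = 26]
q=1: r=21, s=-1, t=3   [120*(-1) + 47*(3) = 21]
q=1: r=5, s=2, t=-5   [120*(2) + 47*(-5) = 5]
q=4: r=1, s=-9, t=23   [120*(-9) + 47*(23) = 1]
q=5: r=0, s=47, t=-120   [120*(47) + 47*(-120) = 0]
GCD = 1; from the row with r=1: x=-9, y=23
Check: 120*(-9) + 47*(23) = -1080 + 1081 = 1

GCD = 1, x = -9, y = 23


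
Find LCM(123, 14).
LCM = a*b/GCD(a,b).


GCD(123, 14) = 1
LCM = 123*14/1 = 1722/1 = 1722

LCM = 1722


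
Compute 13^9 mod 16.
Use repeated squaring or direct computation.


13^1 mod 16 = 13
13^2 mod 16 = 9
13^3 mod 16 = 5
13^4 mod 16 = 1
13^5 mod 16 = 13
13^6 mod 16 = 9
13^7 mod 16 = 5
13^8 mod 16 = 1
13^9 mod 16 = 13


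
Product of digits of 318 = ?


3 × 1 × 8 = 24


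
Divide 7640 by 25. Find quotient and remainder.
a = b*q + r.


7640 = 25 * 305 + 15
Check: 7625 + 15 = 7640

q = 305, r = 15


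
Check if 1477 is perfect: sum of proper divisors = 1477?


Proper divisors of 1477: 1, 7, 211
Sum = 1 + 7 + 211 = 219

No, 1477 is not perfect (219 ≠ 1477)


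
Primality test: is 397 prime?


Check divisors up to sqrt(397) = 19.9249
No divisors found.
397 is prime.

Yes, 397 is prime


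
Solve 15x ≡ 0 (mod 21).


GCD(15, 21) = 3 divides 0
Divide: 5x ≡ 0 (mod 7)
x ≡ 0 (mod 7)


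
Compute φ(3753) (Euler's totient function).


3753 = 3^3 × 139
Prime factors: 3, 139
φ(3753) = 3753 × (1-1/3) × (1-1/139)
= 3753 × 2/3 × 138/139 = 2484

φ(3753) = 2484


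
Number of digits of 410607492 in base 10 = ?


410607492 has 9 digits in base 10
floor(log10(410607492)) + 1 = floor(8.6134) + 1 = 9

9 digits (base 10)


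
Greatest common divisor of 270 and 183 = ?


270 = 1 * 183 + 87
183 = 2 * 87 + 9
87 = 9 * 9 + 6
9 = 1 * 6 + 3
6 = 2 * 3 + 0
GCD = 3


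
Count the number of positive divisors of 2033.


2033 = 19^1 × 107^1
d(2033) = (1+1) × (1+1) = 4

4 divisors


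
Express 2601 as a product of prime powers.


2601 / 3 = 867
867 / 3 = 289
289 / 17 = 17
17 / 17 = 1
2601 = 3^2 × 17^2


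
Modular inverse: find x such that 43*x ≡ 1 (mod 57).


Use the extended Euclidean algorithm on (57, 43); each row r = 57*s + 43*t:
r=57, s=1, t=0
r=43, s=0, t=1
q=1: r=14, s=1, t=-1   [57*(1) + 43*(-1) = 14]
q=3: r=1, s=-3, t=4   [57*(-3) + 43*(4) = 1]
q=14: r=0, s=43, t=-57   [57*(43) + 43*(-57) = 0]
GCD = 1 with t = 4, so 43*(4) ≡ 1 (mod 57)
Inverse = 4 mod 57 = 4
Check: 43 * 4 = 172 ≡ 1 (mod 57)

43^(-1) ≡ 4 (mod 57)


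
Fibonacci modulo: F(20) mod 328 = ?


F(k) mod 328 for k=1..20:
1, 1, 2, 3, 5, 8, 13, 21, 34, 55, 89, 144, 233, 49, 282, 3, 285, 288, 245, 205
F(20) mod 328 = 205


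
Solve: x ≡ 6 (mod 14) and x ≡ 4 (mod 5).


M = 14*5 = 70
M1 = M/14 = 5, M2 = M/5 = 14
M1^(-1) mod 14 = 3, M2^(-1) mod 5 = 4
x = 6*5*3 + 4*14*4 = 314
314 mod 70 = 34
Check: 34 mod 14 = 6 ✓, 34 mod 5 = 4 ✓

x ≡ 34 (mod 70)


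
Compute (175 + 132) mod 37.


175 + 132 = 307
307 mod 37 = 11


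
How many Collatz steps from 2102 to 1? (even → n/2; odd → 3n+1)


2102 → 1051 → 3154 → 1577 → 4732 → 2366 → 1183 → 3550 → 1775 → 5326 → 2663 → 7990 → 3995 → 11986 → 5993 → 17980 → 8990 → 4495 → 13486 → 6743 → 20230 → 10115 → 30346 → 15173 → 45520 → 22760 → 11380 → 5690 → 2845 → 8536 → 4268 → 2134 → 1067 → 3202 → 1601 → 4804 → 2402 → 1201 → 3604 → 1802 → 901 → 2704 → 1352 → 676 → 338 → 169 → 508 → 254 → 127 → 382 → 191 → 574 → 287 → 862 → 431 → 1294 → 647 → 1942 → 971 → 2914 → 1457 → 4372 → 2186 → 1093 → 3280 → 1640 → 820 → 410 → 205 → 616 → 308 → 154 → 77 → 232 → 116 → 58 → 29 → 88 → 44 → 22 → 11 → 34 → 17 → 52 → 26 → 13 → 40 → 20 → 10 → 5 → 16 → 8 → 4 → 2 → 1
Total steps = 94

94 steps


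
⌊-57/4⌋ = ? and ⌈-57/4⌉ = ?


-57/4 = -14.2500
floor = -15
ceil = -14

floor = -15, ceil = -14


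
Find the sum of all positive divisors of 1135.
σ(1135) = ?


Divisors of 1135: 1, 5, 227, 1135
Sum = 1 + 5 + 227 + 1135 = 1368

σ(1135) = 1368


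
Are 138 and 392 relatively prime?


Euclidean algorithm:
392 = 2 * 138 + 116
138 = 1 * 116 + 22
116 = 5 * 22 + 6
22 = 3 * 6 + 4
6 = 1 * 4 + 2
4 = 2 * 2 + 0
GCD(138, 392) = 2

No, not coprime (GCD = 2)


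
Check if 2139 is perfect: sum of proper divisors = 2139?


Proper divisors of 2139: 1, 3, 23, 31, 69, 93, 713
Sum = 1 + 3 + 23 + 31 + 69 + 93 + 713 = 933

No, 2139 is not perfect (933 ≠ 2139)


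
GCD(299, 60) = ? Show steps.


299 = 4 * 60 + 59
60 = 1 * 59 + 1
59 = 59 * 1 + 0
GCD = 1


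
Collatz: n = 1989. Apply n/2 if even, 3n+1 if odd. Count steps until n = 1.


1989 → 5968 → 2984 → 1492 → 746 → 373 → 1120 → 560 → 280 → 140 → 70 → 35 → 106 → 53 → 160 → 80 → 40 → 20 → 10 → 5 → 16 → 8 → 4 → 2 → 1
Total steps = 24

24 steps


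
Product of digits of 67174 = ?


6 × 7 × 1 × 7 × 4 = 1176


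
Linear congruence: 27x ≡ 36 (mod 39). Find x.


GCD(27, 39) = 3 divides 36
Divide: 9x ≡ 12 (mod 13)
x ≡ 10 (mod 13)


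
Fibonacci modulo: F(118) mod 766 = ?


F(k) mod 766 for k=1..118:
1, 1, 2, 3, 5, 8, 13, 21, 34, 55, 89, 144, 233, 377, 610, 221, 65, 286, 351, 637, 222, 93, 315, 408, 723, 365, 322, 687, 243, 164, 407, 571, 212, 17, 229, 246, 475, 721, 430, 385, 49, 434, 483, 151, 634, 19, 653, 672, 559, 465, 258, 723, 215, 172, 387, 559, 180, 739, 153, 126, 279, 405, 684, 323, 241, 564, 39, 603, 642, 479, 355, 68, 423, 491, 148, 639, 21, 660, 681, 575, 490, 299, 23, 322, 345, 667, 246, 147, 393, 540, 167, 707, 108, 49, 157, 206, 363, 569, 166, 735, 135, 104, 239, 343, 582, 159, 741, 134, 109, 243, 352, 595, 181, 10, 191, 201, 392, 593
F(118) mod 766 = 593


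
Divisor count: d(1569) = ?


1569 = 3^1 × 523^1
d(1569) = (1+1) × (1+1) = 4

4 divisors


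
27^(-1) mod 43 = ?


Use the extended Euclidean algorithm on (43, 27); each row r = 43*s + 27*t:
r=43, s=1, t=0
r=27, s=0, t=1
q=1: r=16, s=1, t=-1   [43*(1) + 27*(-1) = 16]
q=1: r=11, s=-1, t=2   [43*(-1) + 27*(2) = 11]
q=1: r=5, s=2, t=-3   [43*(2) + 27*(-3) = 5]
q=2: r=1, s=-5, t=8   [43*(-5) + 27*(8) = 1]
q=5: r=0, s=27, t=-43   [43*(27) + 27*(-43) = 0]
GCD = 1 with t = 8, so 27*(8) ≡ 1 (mod 43)
Inverse = 8 mod 43 = 8
Check: 27 * 8 = 216 ≡ 1 (mod 43)

27^(-1) ≡ 8 (mod 43)


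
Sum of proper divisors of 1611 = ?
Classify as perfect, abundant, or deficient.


Proper divisors: 1, 3, 9, 179, 537
Sum = 1 + 3 + 9 + 179 + 537 = 729
729 < 1611 → deficient

s(1611) = 729 (deficient)


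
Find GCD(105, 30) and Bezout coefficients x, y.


Tabular extended Euclidean (each row: r = 105*s + 30*t):
r=105, s=1, t=0
r=30, s=0, t=1
q=3: r=15, s=1, t=-3   [105*(1) + 30*(-3) = 15]
q=2: r=0, s=-2, t=7   [105*(-2) + 30*(7) = 0]
GCD = 15; from the row with r=15: x=1, y=-3
Check: 105*(1) + 30*(-3) = 105 - 90 = 15

GCD = 15, x = 1, y = -3


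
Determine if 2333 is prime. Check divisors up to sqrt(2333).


Check divisors up to sqrt(2333) = 48.3011
No divisors found.
2333 is prime.

Yes, 2333 is prime


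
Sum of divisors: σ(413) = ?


Divisors of 413: 1, 7, 59, 413
Sum = 1 + 7 + 59 + 413 = 480

σ(413) = 480


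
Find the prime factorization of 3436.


3436 / 2 = 1718
1718 / 2 = 859
859 / 859 = 1
3436 = 2^2 × 859


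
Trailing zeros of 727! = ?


floor(727/5) = 145
floor(727/25) = 29
floor(727/125) = 5
floor(727/625) = 1
Total = 180

180 trailing zeros


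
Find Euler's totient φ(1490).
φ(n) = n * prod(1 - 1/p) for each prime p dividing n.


1490 = 2 × 5 × 149
Prime factors: 2, 5, 149
φ(1490) = 1490 × (1-1/2) × (1-1/5) × (1-1/149)
= 1490 × 1/2 × 4/5 × 148/149 = 592

φ(1490) = 592


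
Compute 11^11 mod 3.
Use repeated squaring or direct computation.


11^1 mod 3 = 2
11^2 mod 3 = 1
11^3 mod 3 = 2
11^4 mod 3 = 1
11^5 mod 3 = 2
11^6 mod 3 = 1
11^7 mod 3 = 2
11^8 mod 3 = 1
11^9 mod 3 = 2
11^10 mod 3 = 1
11^11 mod 3 = 2


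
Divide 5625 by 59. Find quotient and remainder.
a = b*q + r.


5625 = 59 * 95 + 20
Check: 5605 + 20 = 5625

q = 95, r = 20


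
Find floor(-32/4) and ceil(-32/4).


-32/4 = -8.0000
floor = -8
ceil = -8

floor = -8, ceil = -8


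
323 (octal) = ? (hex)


323 (base 8) = 211 (decimal)
211 (decimal) = D3 (base 16)


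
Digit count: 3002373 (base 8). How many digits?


3002373 in base 8 = 13350005
Number of digits = 8

8 digits (base 8)


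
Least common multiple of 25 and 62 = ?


GCD(25, 62) = 1
LCM = 25*62/1 = 1550/1 = 1550

LCM = 1550


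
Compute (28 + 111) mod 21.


28 + 111 = 139
139 mod 21 = 13


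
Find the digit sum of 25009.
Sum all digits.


2 + 5 + 0 + 0 + 9 = 16


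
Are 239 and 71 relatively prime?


Euclidean algorithm:
239 = 3 * 71 + 26
71 = 2 * 26 + 19
26 = 1 * 19 + 7
19 = 2 * 7 + 5
7 = 1 * 5 + 2
5 = 2 * 2 + 1
2 = 2 * 1 + 0
GCD(239, 71) = 1

Yes, coprime (GCD = 1)


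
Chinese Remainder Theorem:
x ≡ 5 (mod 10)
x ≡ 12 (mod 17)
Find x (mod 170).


M = 10*17 = 170
M1 = M/10 = 17, M2 = M/17 = 10
M1^(-1) mod 10 = 3, M2^(-1) mod 17 = 12
x = 5*17*3 + 12*10*12 = 1695
1695 mod 170 = 165
Check: 165 mod 10 = 5 ✓, 165 mod 17 = 12 ✓

x ≡ 165 (mod 170)


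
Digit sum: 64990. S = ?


6 + 4 + 9 + 9 + 0 = 28


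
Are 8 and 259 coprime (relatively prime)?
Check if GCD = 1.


Euclidean algorithm:
259 = 32 * 8 + 3
8 = 2 * 3 + 2
3 = 1 * 2 + 1
2 = 2 * 1 + 0
GCD(8, 259) = 1

Yes, coprime (GCD = 1)


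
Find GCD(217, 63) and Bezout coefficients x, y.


Tabular extended Euclidean (each row: r = 217*s + 63*t):
r=217, s=1, t=0
r=63, s=0, t=1
q=3: r=28, s=1, t=-3   [217*(1) + 63*(-3) = 28]
q=2: r=7, s=-2, t=7   [217*(-2) + 63*(7) = 7]
q=4: r=0, s=9, t=-31   [217*(9) + 63*(-31) = 0]
GCD = 7; from the row with r=7: x=-2, y=7
Check: 217*(-2) + 63*(7) = -434 + 441 = 7

GCD = 7, x = -2, y = 7


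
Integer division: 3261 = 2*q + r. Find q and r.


3261 = 2 * 1630 + 1
Check: 3260 + 1 = 3261

q = 1630, r = 1


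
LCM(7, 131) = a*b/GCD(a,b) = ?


GCD(7, 131) = 1
LCM = 7*131/1 = 917/1 = 917

LCM = 917


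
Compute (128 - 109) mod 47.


128 - 109 = 19
19 mod 47 = 19


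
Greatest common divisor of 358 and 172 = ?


358 = 2 * 172 + 14
172 = 12 * 14 + 4
14 = 3 * 4 + 2
4 = 2 * 2 + 0
GCD = 2


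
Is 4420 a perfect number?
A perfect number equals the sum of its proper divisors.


Proper divisors of 4420: 1, 2, 4, 5, 10, 13, 17, 20, 26, 34, 52, 65, 68, 85, 130, 170, 221, 260, 340, 442, 884, 1105, 2210
Sum = 1 + 2 + 4 + 5 + 10 + 13 + 17 + 20 + 26 + 34 + 52 + 65 + 68 + 85 + 130 + 170 + 221 + 260 + 340 + 442 + 884 + 1105 + 2210 = 6164

No, 4420 is not perfect (6164 ≠ 4420)


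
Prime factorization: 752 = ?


752 / 2 = 376
376 / 2 = 188
188 / 2 = 94
94 / 2 = 47
47 / 47 = 1
752 = 2^4 × 47


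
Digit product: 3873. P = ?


3 × 8 × 7 × 3 = 504


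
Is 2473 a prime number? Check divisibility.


Check divisors up to sqrt(2473) = 49.7293
No divisors found.
2473 is prime.

Yes, 2473 is prime


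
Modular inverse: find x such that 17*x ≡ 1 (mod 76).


Use the extended Euclidean algorithm on (76, 17); each row r = 76*s + 17*t:
r=76, s=1, t=0
r=17, s=0, t=1
q=4: r=8, s=1, t=-4   [76*(1) + 17*(-4) = 8]
q=2: r=1, s=-2, t=9   [76*(-2) + 17*(9) = 1]
q=8: r=0, s=17, t=-76   [76*(17) + 17*(-76) = 0]
GCD = 1 with t = 9, so 17*(9) ≡ 1 (mod 76)
Inverse = 9 mod 76 = 9
Check: 17 * 9 = 153 ≡ 1 (mod 76)

17^(-1) ≡ 9 (mod 76)


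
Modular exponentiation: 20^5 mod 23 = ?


20^1 mod 23 = 20
20^2 mod 23 = 9
20^3 mod 23 = 19
20^4 mod 23 = 12
20^5 mod 23 = 10


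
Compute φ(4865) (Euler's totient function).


4865 = 5 × 7 × 139
Prime factors: 5, 7, 139
φ(4865) = 4865 × (1-1/5) × (1-1/7) × (1-1/139)
= 4865 × 4/5 × 6/7 × 138/139 = 3312

φ(4865) = 3312


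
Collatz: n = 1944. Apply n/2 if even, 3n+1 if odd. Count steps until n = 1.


1944 → 972 → 486 → 243 → 730 → 365 → 1096 → 548 → 274 → 137 → 412 → 206 → 103 → 310 → 155 → 466 → 233 → 700 → 350 → 175 → 526 → 263 → 790 → 395 → 1186 → 593 → 1780 → 890 → 445 → 1336 → 668 → 334 → 167 → 502 → 251 → 754 → 377 → 1132 → 566 → 283 → 850 → 425 → 1276 → 638 → 319 → 958 → 479 → 1438 → 719 → 2158 → 1079 → 3238 → 1619 → 4858 → 2429 → 7288 → 3644 → 1822 → 911 → 2734 → 1367 → 4102 → 2051 → 6154 → 3077 → 9232 → 4616 → 2308 → 1154 → 577 → 1732 → 866 → 433 → 1300 → 650 → 325 → 976 → 488 → 244 → 122 → 61 → 184 → 92 → 46 → 23 → 70 → 35 → 106 → 53 → 160 → 80 → 40 → 20 → 10 → 5 → 16 → 8 → 4 → 2 → 1
Total steps = 99

99 steps


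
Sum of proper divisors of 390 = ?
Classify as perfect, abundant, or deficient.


Proper divisors: 1, 2, 3, 5, 6, 10, 13, 15, 26, 30, 39, 65, 78, 130, 195
Sum = 1 + 2 + 3 + 5 + 6 + 10 + 13 + 15 + 26 + 30 + 39 + 65 + 78 + 130 + 195 = 618
618 > 390 → abundant

s(390) = 618 (abundant)


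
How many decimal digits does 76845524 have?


76845524 has 8 digits in base 10
floor(log10(76845524)) + 1 = floor(7.8856) + 1 = 8

8 digits (base 10)


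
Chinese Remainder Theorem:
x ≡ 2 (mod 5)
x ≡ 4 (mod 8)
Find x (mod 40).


M = 5*8 = 40
M1 = M/5 = 8, M2 = M/8 = 5
M1^(-1) mod 5 = 2, M2^(-1) mod 8 = 5
x = 2*8*2 + 4*5*5 = 132
132 mod 40 = 12
Check: 12 mod 5 = 2 ✓, 12 mod 8 = 4 ✓

x ≡ 12 (mod 40)


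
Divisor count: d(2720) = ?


2720 = 2^5 × 5^1 × 17^1
d(2720) = (5+1) × (1+1) × (1+1) = 24

24 divisors


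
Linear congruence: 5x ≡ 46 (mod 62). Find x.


GCD(5, 62) = 1, unique solution
a^(-1) mod 62 = 25
x = 25 * 46 mod 62 = 34

x ≡ 34 (mod 62)


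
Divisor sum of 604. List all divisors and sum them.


Divisors of 604: 1, 2, 4, 151, 302, 604
Sum = 1 + 2 + 4 + 151 + 302 + 604 = 1064

σ(604) = 1064


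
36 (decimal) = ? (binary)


36 (base 10) = 36 (decimal)
36 (decimal) = 100100 (base 2)


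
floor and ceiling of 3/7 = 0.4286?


3/7 = 0.4286
floor = 0
ceil = 1

floor = 0, ceil = 1


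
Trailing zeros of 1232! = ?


floor(1232/5) = 246
floor(1232/25) = 49
floor(1232/125) = 9
floor(1232/625) = 1
Total = 305

305 trailing zeros


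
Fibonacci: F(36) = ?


Sequence: 1, 1, 2, 3, 5, 8, 13, 21, 34, 55, 89, 144, 233, 377, 610, 987, 1597, 2584, 4181, 6765, 10946, 17711, 28657, 46368, 75025, 121393, 196418, 317811, 514229, 832040, 1346269, 2178309, 3524578, 5702887, 9227465, 14930352
F(36) = 14930352


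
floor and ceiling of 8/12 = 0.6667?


8/12 = 0.6667
floor = 0
ceil = 1

floor = 0, ceil = 1


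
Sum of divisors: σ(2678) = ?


Divisors of 2678: 1, 2, 13, 26, 103, 206, 1339, 2678
Sum = 1 + 2 + 13 + 26 + 103 + 206 + 1339 + 2678 = 4368

σ(2678) = 4368


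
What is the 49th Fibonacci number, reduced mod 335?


F(k) mod 335 for k=1..49:
1, 1, 2, 3, 5, 8, 13, 21, 34, 55, 89, 144, 233, 42, 275, 317, 257, 239, 161, 65, 226, 291, 182, 138, 320, 123, 108, 231, 4, 235, 239, 139, 43, 182, 225, 72, 297, 34, 331, 30, 26, 56, 82, 138, 220, 23, 243, 266, 174
F(49) mod 335 = 174


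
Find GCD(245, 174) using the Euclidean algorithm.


245 = 1 * 174 + 71
174 = 2 * 71 + 32
71 = 2 * 32 + 7
32 = 4 * 7 + 4
7 = 1 * 4 + 3
4 = 1 * 3 + 1
3 = 3 * 1 + 0
GCD = 1


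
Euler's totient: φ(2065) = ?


2065 = 5 × 7 × 59
Prime factors: 5, 7, 59
φ(2065) = 2065 × (1-1/5) × (1-1/7) × (1-1/59)
= 2065 × 4/5 × 6/7 × 58/59 = 1392

φ(2065) = 1392


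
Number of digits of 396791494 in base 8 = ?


396791494 in base 8 = 2751507306
Number of digits = 10

10 digits (base 8)


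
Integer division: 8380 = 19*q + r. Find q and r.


8380 = 19 * 441 + 1
Check: 8379 + 1 = 8380

q = 441, r = 1


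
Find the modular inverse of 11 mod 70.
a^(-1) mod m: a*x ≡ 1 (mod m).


Use the extended Euclidean algorithm on (70, 11); each row r = 70*s + 11*t:
r=70, s=1, t=0
r=11, s=0, t=1
q=6: r=4, s=1, t=-6   [70*(1) + 11*(-6) = 4]
q=2: r=3, s=-2, t=13   [70*(-2) + 11*(13) = 3]
q=1: r=1, s=3, t=-19   [70*(3) + 11*(-19) = 1]
q=3: r=0, s=-11, t=70   [70*(-11) + 11*(70) = 0]
GCD = 1 with t = -19, so 11*(-19) ≡ 1 (mod 70)
Inverse = -19 mod 70 = 51
Check: 11 * 51 = 561 ≡ 1 (mod 70)

11^(-1) ≡ 51 (mod 70)


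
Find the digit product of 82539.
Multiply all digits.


8 × 2 × 5 × 3 × 9 = 2160


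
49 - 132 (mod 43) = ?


49 - 132 = -83
-83 mod 43 = 3


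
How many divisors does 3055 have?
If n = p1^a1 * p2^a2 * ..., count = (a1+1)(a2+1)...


3055 = 5^1 × 13^1 × 47^1
d(3055) = (1+1) × (1+1) × (1+1) = 8

8 divisors


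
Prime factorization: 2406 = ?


2406 / 2 = 1203
1203 / 3 = 401
401 / 401 = 1
2406 = 2 × 3 × 401


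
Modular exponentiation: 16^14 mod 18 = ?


16^1 mod 18 = 16
16^2 mod 18 = 4
16^3 mod 18 = 10
16^4 mod 18 = 16
16^5 mod 18 = 4
16^6 mod 18 = 10
16^7 mod 18 = 16
16^8 mod 18 = 4
16^9 mod 18 = 10
16^10 mod 18 = 16
16^11 mod 18 = 4
16^12 mod 18 = 10
16^13 mod 18 = 16
16^14 mod 18 = 4


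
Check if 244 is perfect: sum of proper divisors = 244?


Proper divisors of 244: 1, 2, 4, 61, 122
Sum = 1 + 2 + 4 + 61 + 122 = 190

No, 244 is not perfect (190 ≠ 244)


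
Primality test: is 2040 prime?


2040 / 2 = 1020 (exact division)
2040 is NOT prime.

No, 2040 is not prime


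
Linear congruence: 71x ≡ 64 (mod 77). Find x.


GCD(71, 77) = 1, unique solution
a^(-1) mod 77 = 64
x = 64 * 64 mod 77 = 15

x ≡ 15 (mod 77)


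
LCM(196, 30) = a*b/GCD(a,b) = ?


GCD(196, 30) = 2
LCM = 196*30/2 = 5880/2 = 2940

LCM = 2940


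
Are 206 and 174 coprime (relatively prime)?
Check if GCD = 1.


Euclidean algorithm:
206 = 1 * 174 + 32
174 = 5 * 32 + 14
32 = 2 * 14 + 4
14 = 3 * 4 + 2
4 = 2 * 2 + 0
GCD(206, 174) = 2

No, not coprime (GCD = 2)


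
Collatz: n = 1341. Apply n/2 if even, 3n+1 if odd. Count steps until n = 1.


1341 → 4024 → 2012 → 1006 → 503 → 1510 → 755 → 2266 → 1133 → 3400 → 1700 → 850 → 425 → 1276 → 638 → 319 → 958 → 479 → 1438 → 719 → 2158 → 1079 → 3238 → 1619 → 4858 → 2429 → 7288 → 3644 → 1822 → 911 → 2734 → 1367 → 4102 → 2051 → 6154 → 3077 → 9232 → 4616 → 2308 → 1154 → 577 → 1732 → 866 → 433 → 1300 → 650 → 325 → 976 → 488 → 244 → 122 → 61 → 184 → 92 → 46 → 23 → 70 → 35 → 106 → 53 → 160 → 80 → 40 → 20 → 10 → 5 → 16 → 8 → 4 → 2 → 1
Total steps = 70

70 steps


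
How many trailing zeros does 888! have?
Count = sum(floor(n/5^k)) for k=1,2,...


floor(888/5) = 177
floor(888/25) = 35
floor(888/125) = 7
floor(888/625) = 1
Total = 220

220 trailing zeros


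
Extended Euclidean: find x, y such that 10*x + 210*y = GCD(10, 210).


Tabular extended Euclidean (each row: r = 10*s + 210*t):
r=10, s=1, t=0
r=210, s=0, t=1
q=0: r=10, s=1, t=0   [10*(1) + 210*(0) = 10]
q=21: r=0, s=-21, t=1   [10*(-21) + 210*(1) = 0]
GCD = 10; from the row with r=10: x=1, y=0
Check: 10*(1) + 210*(0) = 10 + 0 = 10

GCD = 10, x = 1, y = 0


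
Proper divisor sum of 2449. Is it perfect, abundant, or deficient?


Proper divisors: 1, 31, 79
Sum = 1 + 31 + 79 = 111
111 < 2449 → deficient

s(2449) = 111 (deficient)


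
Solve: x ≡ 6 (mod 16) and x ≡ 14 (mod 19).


M = 16*19 = 304
M1 = M/16 = 19, M2 = M/19 = 16
M1^(-1) mod 16 = 11, M2^(-1) mod 19 = 6
x = 6*19*11 + 14*16*6 = 2598
2598 mod 304 = 166
Check: 166 mod 16 = 6 ✓, 166 mod 19 = 14 ✓

x ≡ 166 (mod 304)


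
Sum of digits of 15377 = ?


1 + 5 + 3 + 7 + 7 = 23


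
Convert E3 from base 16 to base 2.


E3 (base 16) = 227 (decimal)
227 (decimal) = 11100011 (base 2)


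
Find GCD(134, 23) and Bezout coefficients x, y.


Tabular extended Euclidean (each row: r = 134*s + 23*t):
r=134, s=1, t=0
r=23, s=0, t=1
q=5: r=19, s=1, t=-5   [134*(1) + 23*(-5) = 19]
q=1: r=4, s=-1, t=6   [134*(-1) + 23*(6) = 4]
q=4: r=3, s=5, t=-29   [134*(5) + 23*(-29) = 3]
q=1: r=1, s=-6, t=35   [134*(-6) + 23*(35) = 1]
q=3: r=0, s=23, t=-134   [134*(23) + 23*(-134) = 0]
GCD = 1; from the row with r=1: x=-6, y=35
Check: 134*(-6) + 23*(35) = -804 + 805 = 1

GCD = 1, x = -6, y = 35


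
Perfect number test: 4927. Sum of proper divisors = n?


Proper divisors of 4927: 1, 13, 379
Sum = 1 + 13 + 379 = 393

No, 4927 is not perfect (393 ≠ 4927)


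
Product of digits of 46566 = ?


4 × 6 × 5 × 6 × 6 = 4320


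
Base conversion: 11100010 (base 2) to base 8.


11100010 (base 2) = 226 (decimal)
226 (decimal) = 342 (base 8)


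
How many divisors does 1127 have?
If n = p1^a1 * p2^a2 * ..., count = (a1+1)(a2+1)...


1127 = 7^2 × 23^1
d(1127) = (2+1) × (1+1) = 6

6 divisors


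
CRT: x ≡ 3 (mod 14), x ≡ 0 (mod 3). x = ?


M = 14*3 = 42
M1 = M/14 = 3, M2 = M/3 = 14
M1^(-1) mod 14 = 5, M2^(-1) mod 3 = 2
x = 3*3*5 + 0*14*2 = 45
45 mod 42 = 3
Check: 3 mod 14 = 3 ✓, 3 mod 3 = 0 ✓

x ≡ 3 (mod 42)


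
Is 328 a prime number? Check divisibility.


328 / 2 = 164 (exact division)
328 is NOT prime.

No, 328 is not prime


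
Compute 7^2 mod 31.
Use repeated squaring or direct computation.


7^1 mod 31 = 7
7^2 mod 31 = 18


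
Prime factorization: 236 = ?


236 / 2 = 118
118 / 2 = 59
59 / 59 = 1
236 = 2^2 × 59


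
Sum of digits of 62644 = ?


6 + 2 + 6 + 4 + 4 = 22


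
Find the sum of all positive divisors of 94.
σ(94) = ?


Divisors of 94: 1, 2, 47, 94
Sum = 1 + 2 + 47 + 94 = 144

σ(94) = 144


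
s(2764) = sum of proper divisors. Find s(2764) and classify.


Proper divisors: 1, 2, 4, 691, 1382
Sum = 1 + 2 + 4 + 691 + 1382 = 2080
2080 < 2764 → deficient

s(2764) = 2080 (deficient)


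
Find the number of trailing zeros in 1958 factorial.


floor(1958/5) = 391
floor(1958/25) = 78
floor(1958/125) = 15
floor(1958/625) = 3
Total = 487

487 trailing zeros


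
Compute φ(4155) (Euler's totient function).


4155 = 3 × 5 × 277
Prime factors: 3, 5, 277
φ(4155) = 4155 × (1-1/3) × (1-1/5) × (1-1/277)
= 4155 × 2/3 × 4/5 × 276/277 = 2208

φ(4155) = 2208


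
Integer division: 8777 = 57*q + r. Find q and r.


8777 = 57 * 153 + 56
Check: 8721 + 56 = 8777

q = 153, r = 56


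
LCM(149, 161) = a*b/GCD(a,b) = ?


GCD(149, 161) = 1
LCM = 149*161/1 = 23989/1 = 23989

LCM = 23989


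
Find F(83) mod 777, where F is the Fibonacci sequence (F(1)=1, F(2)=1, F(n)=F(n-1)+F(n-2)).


F(k) mod 777 for k=1..83:
1, 1, 2, 3, 5, 8, 13, 21, 34, 55, 89, 144, 233, 377, 610, 210, 43, 253, 296, 549, 68, 617, 685, 525, 433, 181, 614, 18, 632, 650, 505, 378, 106, 484, 590, 297, 110, 407, 517, 147, 664, 34, 698, 732, 653, 608, 484, 315, 22, 337, 359, 696, 278, 197, 475, 672, 370, 265, 635, 123, 758, 104, 85, 189, 274, 463, 737, 423, 383, 29, 412, 441, 76, 517, 593, 333, 149, 482, 631, 336, 190, 526, 716
F(83) mod 777 = 716


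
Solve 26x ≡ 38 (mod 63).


GCD(26, 63) = 1, unique solution
a^(-1) mod 63 = 17
x = 17 * 38 mod 63 = 16

x ≡ 16 (mod 63)


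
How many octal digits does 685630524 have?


685630524 in base 8 = 5067362074
Number of digits = 10

10 digits (base 8)


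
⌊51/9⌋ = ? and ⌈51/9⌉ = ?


51/9 = 5.6667
floor = 5
ceil = 6

floor = 5, ceil = 6


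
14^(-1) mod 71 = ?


Use the extended Euclidean algorithm on (71, 14); each row r = 71*s + 14*t:
r=71, s=1, t=0
r=14, s=0, t=1
q=5: r=1, s=1, t=-5   [71*(1) + 14*(-5) = 1]
q=14: r=0, s=-14, t=71   [71*(-14) + 14*(71) = 0]
GCD = 1 with t = -5, so 14*(-5) ≡ 1 (mod 71)
Inverse = -5 mod 71 = 66
Check: 14 * 66 = 924 ≡ 1 (mod 71)

14^(-1) ≡ 66 (mod 71)


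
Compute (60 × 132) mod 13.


60 × 132 = 7920
7920 mod 13 = 3


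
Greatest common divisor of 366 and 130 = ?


366 = 2 * 130 + 106
130 = 1 * 106 + 24
106 = 4 * 24 + 10
24 = 2 * 10 + 4
10 = 2 * 4 + 2
4 = 2 * 2 + 0
GCD = 2


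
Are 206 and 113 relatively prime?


Euclidean algorithm:
206 = 1 * 113 + 93
113 = 1 * 93 + 20
93 = 4 * 20 + 13
20 = 1 * 13 + 7
13 = 1 * 7 + 6
7 = 1 * 6 + 1
6 = 6 * 1 + 0
GCD(206, 113) = 1

Yes, coprime (GCD = 1)


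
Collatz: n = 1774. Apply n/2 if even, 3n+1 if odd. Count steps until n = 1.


1774 → 887 → 2662 → 1331 → 3994 → 1997 → 5992 → 2996 → 1498 → 749 → 2248 → 1124 → 562 → 281 → 844 → 422 → 211 → 634 → 317 → 952 → 476 → 238 → 119 → 358 → 179 → 538 → 269 → 808 → 404 → 202 → 101 → 304 → 152 → 76 → 38 → 19 → 58 → 29 → 88 → 44 → 22 → 11 → 34 → 17 → 52 → 26 → 13 → 40 → 20 → 10 → 5 → 16 → 8 → 4 → 2 → 1
Total steps = 55

55 steps


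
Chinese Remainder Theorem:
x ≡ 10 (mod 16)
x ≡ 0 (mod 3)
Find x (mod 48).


M = 16*3 = 48
M1 = M/16 = 3, M2 = M/3 = 16
M1^(-1) mod 16 = 11, M2^(-1) mod 3 = 1
x = 10*3*11 + 0*16*1 = 330
330 mod 48 = 42
Check: 42 mod 16 = 10 ✓, 42 mod 3 = 0 ✓

x ≡ 42 (mod 48)


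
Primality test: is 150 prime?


150 / 2 = 75 (exact division)
150 is NOT prime.

No, 150 is not prime


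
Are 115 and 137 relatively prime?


Euclidean algorithm:
137 = 1 * 115 + 22
115 = 5 * 22 + 5
22 = 4 * 5 + 2
5 = 2 * 2 + 1
2 = 2 * 1 + 0
GCD(115, 137) = 1

Yes, coprime (GCD = 1)


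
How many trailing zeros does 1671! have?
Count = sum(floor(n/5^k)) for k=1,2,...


floor(1671/5) = 334
floor(1671/25) = 66
floor(1671/125) = 13
floor(1671/625) = 2
Total = 415

415 trailing zeros


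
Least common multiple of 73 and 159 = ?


GCD(73, 159) = 1
LCM = 73*159/1 = 11607/1 = 11607

LCM = 11607


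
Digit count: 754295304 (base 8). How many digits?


754295304 in base 8 = 5475321010
Number of digits = 10

10 digits (base 8)


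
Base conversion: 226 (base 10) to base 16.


226 (base 10) = 226 (decimal)
226 (decimal) = E2 (base 16)


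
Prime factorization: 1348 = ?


1348 / 2 = 674
674 / 2 = 337
337 / 337 = 1
1348 = 2^2 × 337


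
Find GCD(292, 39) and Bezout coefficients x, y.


Tabular extended Euclidean (each row: r = 292*s + 39*t):
r=292, s=1, t=0
r=39, s=0, t=1
q=7: r=19, s=1, t=-7   [292*(1) + 39*(-7) = 19]
q=2: r=1, s=-2, t=15   [292*(-2) + 39*(15) = 1]
q=19: r=0, s=39, t=-292   [292*(39) + 39*(-292) = 0]
GCD = 1; from the row with r=1: x=-2, y=15
Check: 292*(-2) + 39*(15) = -584 + 585 = 1

GCD = 1, x = -2, y = 15


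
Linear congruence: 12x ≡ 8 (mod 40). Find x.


GCD(12, 40) = 4 divides 8
Divide: 3x ≡ 2 (mod 10)
x ≡ 4 (mod 10)


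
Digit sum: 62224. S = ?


6 + 2 + 2 + 2 + 4 = 16


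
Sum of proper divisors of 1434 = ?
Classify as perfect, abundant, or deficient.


Proper divisors: 1, 2, 3, 6, 239, 478, 717
Sum = 1 + 2 + 3 + 6 + 239 + 478 + 717 = 1446
1446 > 1434 → abundant

s(1434) = 1446 (abundant)


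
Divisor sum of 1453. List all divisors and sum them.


Divisors of 1453: 1, 1453
Sum = 1 + 1453 = 1454

σ(1453) = 1454


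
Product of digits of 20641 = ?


2 × 0 × 6 × 4 × 1 = 0


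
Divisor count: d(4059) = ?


4059 = 3^2 × 11^1 × 41^1
d(4059) = (2+1) × (1+1) × (1+1) = 12

12 divisors


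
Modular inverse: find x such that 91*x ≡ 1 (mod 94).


Use the extended Euclidean algorithm on (94, 91); each row r = 94*s + 91*t:
r=94, s=1, t=0
r=91, s=0, t=1
q=1: r=3, s=1, t=-1   [94*(1) + 91*(-1) = 3]
q=30: r=1, s=-30, t=31   [94*(-30) + 91*(31) = 1]
q=3: r=0, s=91, t=-94   [94*(91) + 91*(-94) = 0]
GCD = 1 with t = 31, so 91*(31) ≡ 1 (mod 94)
Inverse = 31 mod 94 = 31
Check: 91 * 31 = 2821 ≡ 1 (mod 94)

91^(-1) ≡ 31 (mod 94)


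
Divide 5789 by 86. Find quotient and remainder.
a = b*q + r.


5789 = 86 * 67 + 27
Check: 5762 + 27 = 5789

q = 67, r = 27


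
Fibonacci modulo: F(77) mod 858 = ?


F(k) mod 858 for k=1..77:
1, 1, 2, 3, 5, 8, 13, 21, 34, 55, 89, 144, 233, 377, 610, 129, 739, 10, 749, 759, 650, 551, 343, 36, 379, 415, 794, 351, 287, 638, 67, 705, 772, 619, 533, 294, 827, 263, 232, 495, 727, 364, 233, 597, 830, 569, 541, 252, 793, 187, 122, 309, 431, 740, 313, 195, 508, 703, 353, 198, 551, 749, 442, 333, 775, 250, 167, 417, 584, 143, 727, 12, 739, 751, 632, 525, 299
F(77) mod 858 = 299


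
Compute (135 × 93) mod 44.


135 × 93 = 12555
12555 mod 44 = 15


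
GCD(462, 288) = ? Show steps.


462 = 1 * 288 + 174
288 = 1 * 174 + 114
174 = 1 * 114 + 60
114 = 1 * 60 + 54
60 = 1 * 54 + 6
54 = 9 * 6 + 0
GCD = 6


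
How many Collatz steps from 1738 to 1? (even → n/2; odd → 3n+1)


1738 → 869 → 2608 → 1304 → 652 → 326 → 163 → 490 → 245 → 736 → 368 → 184 → 92 → 46 → 23 → 70 → 35 → 106 → 53 → 160 → 80 → 40 → 20 → 10 → 5 → 16 → 8 → 4 → 2 → 1
Total steps = 29

29 steps


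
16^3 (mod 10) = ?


16^1 mod 10 = 6
16^2 mod 10 = 6
16^3 mod 10 = 6


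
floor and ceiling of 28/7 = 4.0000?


28/7 = 4.0000
floor = 4
ceil = 4

floor = 4, ceil = 4


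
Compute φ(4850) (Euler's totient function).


4850 = 2 × 5^2 × 97
Prime factors: 2, 5, 97
φ(4850) = 4850 × (1-1/2) × (1-1/5) × (1-1/97)
= 4850 × 1/2 × 4/5 × 96/97 = 1920

φ(4850) = 1920


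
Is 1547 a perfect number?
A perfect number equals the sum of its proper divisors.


Proper divisors of 1547: 1, 7, 13, 17, 91, 119, 221
Sum = 1 + 7 + 13 + 17 + 91 + 119 + 221 = 469

No, 1547 is not perfect (469 ≠ 1547)


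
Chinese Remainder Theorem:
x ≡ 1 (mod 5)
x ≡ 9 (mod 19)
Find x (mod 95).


M = 5*19 = 95
M1 = M/5 = 19, M2 = M/19 = 5
M1^(-1) mod 5 = 4, M2^(-1) mod 19 = 4
x = 1*19*4 + 9*5*4 = 256
256 mod 95 = 66
Check: 66 mod 5 = 1 ✓, 66 mod 19 = 9 ✓

x ≡ 66 (mod 95)


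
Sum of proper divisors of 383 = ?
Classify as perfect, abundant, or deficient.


Proper divisors: 1
Sum = 1 = 1
1 < 383 → deficient

s(383) = 1 (deficient)
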